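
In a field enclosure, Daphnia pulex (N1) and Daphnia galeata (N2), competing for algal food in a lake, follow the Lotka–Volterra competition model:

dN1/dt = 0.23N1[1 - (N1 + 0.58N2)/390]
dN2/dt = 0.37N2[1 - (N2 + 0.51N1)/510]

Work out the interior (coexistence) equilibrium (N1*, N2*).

N1* ≈ 134, N2* ≈ 442

Setting both brackets to zero gives the nullclines N1 + 0.58N2 = 390 and 0.51N1 + N2 = 510.
Substituting N2 = 510 - 0.51N1 into the first: N1(1 - 0.58·0.51) = 390 - 0.58·510.
So N1* = 94.2/0.704 = 134, and then N2* = 510 - 0.51·134 = 442.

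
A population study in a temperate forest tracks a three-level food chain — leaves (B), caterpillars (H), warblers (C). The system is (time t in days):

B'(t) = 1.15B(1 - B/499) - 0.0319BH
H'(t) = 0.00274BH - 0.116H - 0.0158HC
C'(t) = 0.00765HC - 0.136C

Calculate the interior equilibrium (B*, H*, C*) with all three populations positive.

From dC/dt = 0: 0.00765H* = 0.136, so H* = 17.8.
From dB/dt = 0: 1.15(1 - B*/499) = 0.0319·17.8, giving B* = 499·(1 - 0.493) = 253.
From dH/dt = 0: 0.00274·253 - 0.116 = 0.0158C*, so C* = 0.577/0.0158 = 36.5.

B* ≈ 253, H* ≈ 17.8, C* ≈ 36.5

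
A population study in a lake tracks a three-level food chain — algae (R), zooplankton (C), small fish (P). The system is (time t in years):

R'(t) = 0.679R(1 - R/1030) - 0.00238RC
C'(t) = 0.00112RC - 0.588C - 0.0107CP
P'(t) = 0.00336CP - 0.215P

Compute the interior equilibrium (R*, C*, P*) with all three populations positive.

R* ≈ 799, C* ≈ 64, P* ≈ 28.7

From dP/dt = 0: 0.00336C* = 0.215, so C* = 64.
From dR/dt = 0: 0.679(1 - R*/1030) = 0.00238·64, giving R* = 1030·(1 - 0.224) = 799.
From dC/dt = 0: 0.00112·799 - 0.588 = 0.0107P*, so P* = 0.307/0.0107 = 28.7.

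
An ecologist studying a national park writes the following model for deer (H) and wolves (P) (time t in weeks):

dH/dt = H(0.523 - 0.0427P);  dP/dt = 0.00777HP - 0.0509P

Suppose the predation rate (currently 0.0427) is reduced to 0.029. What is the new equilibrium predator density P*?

P* ≈ 18

At the interior fixed point, setting dH/dt = 0 with H > 0 fixes P* = (prey growth rate)/(HP coefficient) — independent of the other coefficients.
With the change, P* = 0.523/0.029 = 18; it rises from 12.2.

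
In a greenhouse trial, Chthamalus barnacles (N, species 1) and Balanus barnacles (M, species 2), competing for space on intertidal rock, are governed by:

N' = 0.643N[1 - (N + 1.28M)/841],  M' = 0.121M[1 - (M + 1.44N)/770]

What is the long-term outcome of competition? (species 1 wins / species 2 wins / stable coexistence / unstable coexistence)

Compare the nullcline intercepts: K1/α12 = 841/1.28 = 657 < K2 = 770; K2/α21 = 770/1.44 = 535 < K1 = 841.
Since both are reversed, neither can invade when rare; the interior point is a saddle.

unstable coexistence (outcome depends on initial conditions)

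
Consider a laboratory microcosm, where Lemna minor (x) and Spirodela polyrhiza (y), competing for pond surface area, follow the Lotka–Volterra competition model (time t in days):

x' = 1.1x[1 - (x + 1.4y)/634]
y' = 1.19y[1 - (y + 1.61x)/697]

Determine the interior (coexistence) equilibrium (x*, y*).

x* ≈ 273, y* ≈ 258

Setting both brackets to zero gives the nullclines x + 1.4y = 634 and 1.61x + y = 697.
Substituting y = 697 - 1.61x into the first: x(1 - 1.4·1.61) = 634 - 1.4·697.
So x* = -342/-1.25 = 273, and then y* = 697 - 1.61·273 = 258.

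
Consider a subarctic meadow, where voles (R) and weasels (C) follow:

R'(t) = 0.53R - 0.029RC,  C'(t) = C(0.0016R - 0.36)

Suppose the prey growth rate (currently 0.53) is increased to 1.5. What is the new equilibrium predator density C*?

C* ≈ 51.7

At the interior fixed point, setting dR/dt = 0 with R > 0 fixes C* = (prey growth rate)/(RC coefficient) — independent of the other coefficients.
With the change, C* = 1.5/0.029 = 51.7; it rises from 18.3.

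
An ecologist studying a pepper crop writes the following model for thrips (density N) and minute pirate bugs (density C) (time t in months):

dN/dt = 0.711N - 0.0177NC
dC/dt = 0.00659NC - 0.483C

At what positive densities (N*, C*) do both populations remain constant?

N* ≈ 73.3, C* ≈ 40.2

Set dC/dt = 0 with C > 0: 0.00659N - 0.483 = 0, so N* = 0.483/0.00659 = 73.3.
Set dN/dt = 0 with N > 0: 0.711 - 0.0177C = 0, so C* = 0.711/0.0177 = 40.2.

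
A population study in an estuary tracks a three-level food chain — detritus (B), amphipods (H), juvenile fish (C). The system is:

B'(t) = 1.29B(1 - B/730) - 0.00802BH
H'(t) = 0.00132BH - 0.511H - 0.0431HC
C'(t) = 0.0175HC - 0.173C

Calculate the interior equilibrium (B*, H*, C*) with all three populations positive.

B* ≈ 685, H* ≈ 9.89, C* ≈ 9.13

From dC/dt = 0: 0.0175H* = 0.173, so H* = 9.89.
From dB/dt = 0: 1.29(1 - B*/730) = 0.00802·9.89, giving B* = 730·(1 - 0.0615) = 685.
From dH/dt = 0: 0.00132·685 - 0.511 = 0.0431C*, so C* = 0.393/0.0431 = 9.13.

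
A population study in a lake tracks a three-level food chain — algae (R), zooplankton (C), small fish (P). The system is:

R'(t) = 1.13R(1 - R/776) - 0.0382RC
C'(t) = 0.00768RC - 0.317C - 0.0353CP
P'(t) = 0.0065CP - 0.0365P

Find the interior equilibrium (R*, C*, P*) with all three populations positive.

R* ≈ 629, C* ≈ 5.62, P* ≈ 128

From dP/dt = 0: 0.0065C* = 0.0365, so C* = 5.62.
From dR/dt = 0: 1.13(1 - R*/776) = 0.0382·5.62, giving R* = 776·(1 - 0.19) = 629.
From dC/dt = 0: 0.00768·629 - 0.317 = 0.0353P*, so P* = 4.51/0.0353 = 128.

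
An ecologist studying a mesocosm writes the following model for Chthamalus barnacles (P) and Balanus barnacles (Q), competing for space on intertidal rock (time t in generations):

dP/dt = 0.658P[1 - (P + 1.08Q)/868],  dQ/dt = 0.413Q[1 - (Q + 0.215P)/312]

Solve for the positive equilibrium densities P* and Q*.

Setting both brackets to zero gives the nullclines P + 1.08Q = 868 and 0.215P + Q = 312.
Substituting Q = 312 - 0.215P into the first: P(1 - 1.08·0.215) = 868 - 1.08·312.
So P* = 531/0.768 = 692, and then Q* = 312 - 0.215·692 = 163.

P* ≈ 692, Q* ≈ 163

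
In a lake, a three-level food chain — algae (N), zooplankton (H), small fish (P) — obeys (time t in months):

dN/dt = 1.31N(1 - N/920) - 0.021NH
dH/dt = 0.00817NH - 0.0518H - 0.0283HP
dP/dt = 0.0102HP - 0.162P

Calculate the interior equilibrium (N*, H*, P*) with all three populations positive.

N* ≈ 686, H* ≈ 15.9, P* ≈ 196

From dP/dt = 0: 0.0102H* = 0.162, so H* = 15.9.
From dN/dt = 0: 1.31(1 - N*/920) = 0.021·15.9, giving N* = 920·(1 - 0.255) = 686.
From dH/dt = 0: 0.00817·686 - 0.0518 = 0.0283P*, so P* = 5.55/0.0283 = 196.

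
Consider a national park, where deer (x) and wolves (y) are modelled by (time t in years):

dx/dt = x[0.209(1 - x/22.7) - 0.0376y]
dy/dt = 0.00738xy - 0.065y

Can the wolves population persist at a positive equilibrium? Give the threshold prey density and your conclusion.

Threshold x = 8.81; K > 8.81, so yes, the predator persists.

The predator equation gives dy/dt > 0 only when x > 0.065/0.00738 = 8.81.
Without the predator, x → K = 22.7. Since 22.7 > 8.81, the predator can invade and persist.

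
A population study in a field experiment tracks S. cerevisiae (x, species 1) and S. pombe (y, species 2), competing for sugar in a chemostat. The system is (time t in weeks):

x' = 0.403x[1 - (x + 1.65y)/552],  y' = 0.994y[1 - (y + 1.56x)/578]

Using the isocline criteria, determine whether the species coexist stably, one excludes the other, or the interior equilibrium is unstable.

Compare the nullcline intercepts: K1/α12 = 552/1.65 = 335 < K2 = 578; K2/α21 = 578/1.56 = 371 < K1 = 552.
Since both are reversed, neither can invade when rare; the interior point is a saddle.

unstable coexistence (outcome depends on initial conditions)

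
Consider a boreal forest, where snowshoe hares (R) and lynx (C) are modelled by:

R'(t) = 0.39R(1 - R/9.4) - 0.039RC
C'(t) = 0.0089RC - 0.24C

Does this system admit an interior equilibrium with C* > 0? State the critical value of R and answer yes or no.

Threshold R = 27; K < 27, so no, the predator goes extinct.

The predator equation gives dC/dt > 0 only when R > 0.24/0.0089 = 27.
Without the predator, R → K = 9.4. Since 9.4 < 27, the predator cannot invade.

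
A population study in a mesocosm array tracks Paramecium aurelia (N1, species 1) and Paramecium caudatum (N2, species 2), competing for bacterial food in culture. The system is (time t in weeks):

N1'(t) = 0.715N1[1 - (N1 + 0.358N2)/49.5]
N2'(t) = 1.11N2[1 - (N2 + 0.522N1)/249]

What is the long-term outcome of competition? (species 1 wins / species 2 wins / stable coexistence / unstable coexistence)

species 2 excludes species 1

Compare the nullcline intercepts: K1/α12 = 49.5/0.358 = 138 < K2 = 249; K2/α21 = 249/0.522 = 477 > K1 = 49.5.
Since the inequalities point opposite ways, species 2 can invade but species 1 cannot.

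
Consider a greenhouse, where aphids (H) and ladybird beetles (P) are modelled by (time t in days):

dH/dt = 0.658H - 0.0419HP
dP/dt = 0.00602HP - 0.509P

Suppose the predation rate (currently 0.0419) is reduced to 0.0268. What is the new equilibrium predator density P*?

At the interior fixed point, setting dH/dt = 0 with H > 0 fixes P* = (prey growth rate)/(HP coefficient) — independent of the other coefficients.
With the change, P* = 0.658/0.0268 = 24.6; it rises from 15.7.

P* ≈ 24.6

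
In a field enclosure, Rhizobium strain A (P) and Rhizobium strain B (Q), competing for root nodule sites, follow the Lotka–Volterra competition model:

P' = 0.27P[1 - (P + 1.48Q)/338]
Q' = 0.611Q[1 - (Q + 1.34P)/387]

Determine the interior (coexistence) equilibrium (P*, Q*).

Setting both brackets to zero gives the nullclines P + 1.48Q = 338 and 1.34P + Q = 387.
Substituting Q = 387 - 1.34P into the first: P(1 - 1.48·1.34) = 338 - 1.48·387.
So P* = -235/-0.983 = 239, and then Q* = 387 - 1.34·239 = 67.

P* ≈ 239, Q* ≈ 67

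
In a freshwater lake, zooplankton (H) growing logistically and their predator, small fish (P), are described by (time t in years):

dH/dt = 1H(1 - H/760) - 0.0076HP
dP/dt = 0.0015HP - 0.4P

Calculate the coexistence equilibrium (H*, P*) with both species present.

H* ≈ 267, P* ≈ 85.4

From dP/dt = 0 with P > 0: 0.0015H* = 0.4, so H* = 267.
Substitute into dH/dt = 0: 1(1 - 267/760) = 0.0076P*.
The bracket is 0.649, giving P* = 0.649/0.0076 = 85.4.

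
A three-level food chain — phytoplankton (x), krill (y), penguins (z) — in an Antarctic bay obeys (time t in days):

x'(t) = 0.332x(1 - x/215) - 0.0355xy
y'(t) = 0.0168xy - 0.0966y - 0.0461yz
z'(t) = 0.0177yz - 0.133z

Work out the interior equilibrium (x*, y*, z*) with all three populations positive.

From dz/dt = 0: 0.0177y* = 0.133, so y* = 7.51.
From dx/dt = 0: 0.332(1 - x*/215) = 0.0355·7.51, giving x* = 215·(1 - 0.803) = 42.3.
From dy/dt = 0: 0.0168·42.3 - 0.0966 = 0.0461z*, so z* = 0.613/0.0461 = 13.3.

x* ≈ 42.3, y* ≈ 7.51, z* ≈ 13.3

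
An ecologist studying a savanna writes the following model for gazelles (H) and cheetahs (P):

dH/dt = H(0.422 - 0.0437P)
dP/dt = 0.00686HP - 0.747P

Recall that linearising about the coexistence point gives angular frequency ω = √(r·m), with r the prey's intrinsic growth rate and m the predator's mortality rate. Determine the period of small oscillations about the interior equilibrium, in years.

T ≈ 11.2 years

Here r = 0.422 and m = 0.747, so r·m = 0.315.
ω = √0.315 = 0.561 per year, hence T = 2π/ω ≈ 11.2 years.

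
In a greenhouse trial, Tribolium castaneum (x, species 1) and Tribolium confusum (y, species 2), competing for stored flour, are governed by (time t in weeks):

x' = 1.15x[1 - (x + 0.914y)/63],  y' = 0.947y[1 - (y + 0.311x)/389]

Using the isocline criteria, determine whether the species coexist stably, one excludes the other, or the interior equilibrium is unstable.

Compare the nullcline intercepts: K1/α12 = 63/0.914 = 68.9 < K2 = 389; K2/α21 = 389/0.311 = 1250 > K1 = 63.
Since the inequalities point opposite ways, species 2 can invade but species 1 cannot.

species 2 excludes species 1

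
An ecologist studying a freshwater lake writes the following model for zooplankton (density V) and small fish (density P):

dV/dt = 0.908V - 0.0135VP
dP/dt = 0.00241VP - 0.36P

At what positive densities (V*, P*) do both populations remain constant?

V* ≈ 149, P* ≈ 67.3

Set dP/dt = 0 with P > 0: 0.00241V - 0.36 = 0, so V* = 0.36/0.00241 = 149.
Set dV/dt = 0 with V > 0: 0.908 - 0.0135P = 0, so P* = 0.908/0.0135 = 67.3.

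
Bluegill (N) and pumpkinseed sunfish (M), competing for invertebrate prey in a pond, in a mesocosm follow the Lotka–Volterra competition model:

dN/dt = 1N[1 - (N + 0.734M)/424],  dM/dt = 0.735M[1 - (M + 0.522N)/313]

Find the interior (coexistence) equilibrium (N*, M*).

N* ≈ 315, M* ≈ 149

Setting both brackets to zero gives the nullclines N + 0.734M = 424 and 0.522N + M = 313.
Substituting M = 313 - 0.522N into the first: N(1 - 0.734·0.522) = 424 - 0.734·313.
So N* = 194/0.617 = 315, and then M* = 313 - 0.522·315 = 149.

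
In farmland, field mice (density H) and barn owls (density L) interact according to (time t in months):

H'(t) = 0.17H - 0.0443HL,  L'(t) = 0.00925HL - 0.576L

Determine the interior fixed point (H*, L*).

Set dL/dt = 0 with L > 0: 0.00925H - 0.576 = 0, so H* = 0.576/0.00925 = 62.3.
Set dH/dt = 0 with H > 0: 0.17 - 0.0443L = 0, so L* = 0.17/0.0443 = 3.84.

H* ≈ 62.3, L* ≈ 3.84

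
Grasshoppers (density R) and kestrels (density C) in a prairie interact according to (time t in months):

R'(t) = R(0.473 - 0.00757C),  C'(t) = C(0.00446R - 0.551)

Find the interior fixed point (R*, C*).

R* ≈ 124, C* ≈ 62.5

Set dC/dt = 0 with C > 0: 0.00446R - 0.551 = 0, so R* = 0.551/0.00446 = 124.
Set dR/dt = 0 with R > 0: 0.473 - 0.00757C = 0, so C* = 0.473/0.00757 = 62.5.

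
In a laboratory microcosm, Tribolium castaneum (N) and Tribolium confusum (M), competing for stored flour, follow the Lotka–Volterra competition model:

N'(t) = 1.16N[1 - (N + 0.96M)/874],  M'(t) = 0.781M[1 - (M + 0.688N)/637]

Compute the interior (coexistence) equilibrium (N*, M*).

Setting both brackets to zero gives the nullclines N + 0.96M = 874 and 0.688N + M = 637.
Substituting M = 637 - 0.688N into the first: N(1 - 0.96·0.688) = 874 - 0.96·637.
So N* = 262/0.34 = 773, and then M* = 637 - 0.688·773 = 105.

N* ≈ 773, M* ≈ 105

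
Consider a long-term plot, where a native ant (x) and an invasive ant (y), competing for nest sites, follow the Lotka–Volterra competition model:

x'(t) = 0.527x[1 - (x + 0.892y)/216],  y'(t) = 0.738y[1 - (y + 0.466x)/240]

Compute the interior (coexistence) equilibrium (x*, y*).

x* ≈ 3.29, y* ≈ 238

Setting both brackets to zero gives the nullclines x + 0.892y = 216 and 0.466x + y = 240.
Substituting y = 240 - 0.466x into the first: x(1 - 0.892·0.466) = 216 - 0.892·240.
So x* = 1.92/0.584 = 3.29, and then y* = 240 - 0.466·3.29 = 238.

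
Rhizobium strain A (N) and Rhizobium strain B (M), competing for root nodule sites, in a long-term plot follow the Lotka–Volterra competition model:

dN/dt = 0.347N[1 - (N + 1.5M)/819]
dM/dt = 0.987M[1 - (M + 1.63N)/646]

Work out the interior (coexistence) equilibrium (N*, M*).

Setting both brackets to zero gives the nullclines N + 1.5M = 819 and 1.63N + M = 646.
Substituting M = 646 - 1.63N into the first: N(1 - 1.5·1.63) = 819 - 1.5·646.
So N* = -150/-1.44 = 104, and then M* = 646 - 1.63·104 = 477.

N* ≈ 104, M* ≈ 477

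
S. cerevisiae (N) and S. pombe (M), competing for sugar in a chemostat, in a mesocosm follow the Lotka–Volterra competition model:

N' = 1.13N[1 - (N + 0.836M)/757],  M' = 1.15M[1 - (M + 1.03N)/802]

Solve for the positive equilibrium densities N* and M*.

Setting both brackets to zero gives the nullclines N + 0.836M = 757 and 1.03N + M = 802.
Substituting M = 802 - 1.03N into the first: N(1 - 0.836·1.03) = 757 - 0.836·802.
So N* = 86.5/0.139 = 623, and then M* = 802 - 1.03·623 = 160.

N* ≈ 623, M* ≈ 160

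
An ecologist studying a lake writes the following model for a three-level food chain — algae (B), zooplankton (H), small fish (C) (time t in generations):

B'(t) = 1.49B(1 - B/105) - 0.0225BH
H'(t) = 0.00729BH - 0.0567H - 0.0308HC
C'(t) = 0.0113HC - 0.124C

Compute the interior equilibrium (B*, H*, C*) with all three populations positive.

B* ≈ 87.6, H* ≈ 11, C* ≈ 18.9

From dC/dt = 0: 0.0113H* = 0.124, so H* = 11.
From dB/dt = 0: 1.49(1 - B*/105) = 0.0225·11, giving B* = 105·(1 - 0.166) = 87.6.
From dH/dt = 0: 0.00729·87.6 - 0.0567 = 0.0308C*, so C* = 0.582/0.0308 = 18.9.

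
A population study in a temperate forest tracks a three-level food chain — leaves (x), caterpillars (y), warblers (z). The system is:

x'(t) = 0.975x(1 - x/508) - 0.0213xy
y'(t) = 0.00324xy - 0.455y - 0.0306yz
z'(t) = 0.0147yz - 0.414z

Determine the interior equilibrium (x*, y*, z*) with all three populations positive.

From dz/dt = 0: 0.0147y* = 0.414, so y* = 28.2.
From dx/dt = 0: 0.975(1 - x*/508) = 0.0213·28.2, giving x* = 508·(1 - 0.615) = 195.
From dy/dt = 0: 0.00324·195 - 0.455 = 0.0306z*, so z* = 0.178/0.0306 = 5.83.

x* ≈ 195, y* ≈ 28.2, z* ≈ 5.83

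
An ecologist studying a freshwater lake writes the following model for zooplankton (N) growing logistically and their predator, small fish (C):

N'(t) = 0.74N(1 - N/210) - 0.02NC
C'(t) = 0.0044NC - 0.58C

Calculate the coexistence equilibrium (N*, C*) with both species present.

N* ≈ 132, C* ≈ 13.8

From dC/dt = 0 with C > 0: 0.0044N* = 0.58, so N* = 132.
Substitute into dN/dt = 0: 0.74(1 - 132/210) = 0.02C*.
The bracket is 0.372, giving C* = 0.275/0.02 = 13.8.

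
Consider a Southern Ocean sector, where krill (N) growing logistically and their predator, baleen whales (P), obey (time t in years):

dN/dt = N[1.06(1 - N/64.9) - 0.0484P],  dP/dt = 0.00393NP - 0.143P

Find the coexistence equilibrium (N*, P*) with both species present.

N* ≈ 36.4, P* ≈ 9.62

From dP/dt = 0 with P > 0: 0.00393N* = 0.143, so N* = 36.4.
Substitute into dN/dt = 0: 1.06(1 - 36.4/64.9) = 0.0484P*.
The bracket is 0.439, giving P* = 0.466/0.0484 = 9.62.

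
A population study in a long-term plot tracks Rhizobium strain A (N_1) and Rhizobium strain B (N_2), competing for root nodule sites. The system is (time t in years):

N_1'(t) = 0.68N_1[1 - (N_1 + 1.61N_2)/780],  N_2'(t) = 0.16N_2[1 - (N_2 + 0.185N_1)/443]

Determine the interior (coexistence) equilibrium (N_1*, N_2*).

Setting both brackets to zero gives the nullclines N_1 + 1.61N_2 = 780 and 0.185N_1 + N_2 = 443.
Substituting N_2 = 443 - 0.185N_1 into the first: N_1(1 - 1.61·0.185) = 780 - 1.61·443.
So N_1* = 66.8/0.702 = 95.1, and then N_2* = 443 - 0.185·95.1 = 425.

N_1* ≈ 95.1, N_2* ≈ 425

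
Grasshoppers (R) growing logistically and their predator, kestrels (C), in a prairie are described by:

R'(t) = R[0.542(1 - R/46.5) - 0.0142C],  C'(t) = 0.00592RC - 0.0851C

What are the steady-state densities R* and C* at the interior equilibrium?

From dC/dt = 0 with C > 0: 0.00592R* = 0.0851, so R* = 14.4.
Substitute into dR/dt = 0: 0.542(1 - 14.4/46.5) = 0.0142C*.
The bracket is 0.691, giving C* = 0.374/0.0142 = 26.4.

R* ≈ 14.4, C* ≈ 26.4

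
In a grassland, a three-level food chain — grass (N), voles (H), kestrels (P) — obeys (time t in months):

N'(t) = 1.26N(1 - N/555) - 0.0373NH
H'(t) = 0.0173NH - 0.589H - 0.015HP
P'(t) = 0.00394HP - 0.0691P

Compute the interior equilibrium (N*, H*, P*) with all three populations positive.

N* ≈ 267, H* ≈ 17.5, P* ≈ 269

From dP/dt = 0: 0.00394H* = 0.0691, so H* = 17.5.
From dN/dt = 0: 1.26(1 - N*/555) = 0.0373·17.5, giving N* = 555·(1 - 0.519) = 267.
From dH/dt = 0: 0.0173·267 - 0.589 = 0.015P*, so P* = 4.03/0.015 = 269.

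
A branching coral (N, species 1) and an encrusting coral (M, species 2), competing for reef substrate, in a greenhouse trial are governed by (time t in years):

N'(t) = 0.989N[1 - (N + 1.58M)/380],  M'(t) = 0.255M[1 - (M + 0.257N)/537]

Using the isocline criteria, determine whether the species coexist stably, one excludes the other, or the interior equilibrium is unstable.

species 2 excludes species 1

Compare the nullcline intercepts: K1/α12 = 380/1.58 = 241 < K2 = 537; K2/α21 = 537/0.257 = 2090 > K1 = 380.
Since the inequalities point opposite ways, species 2 can invade but species 1 cannot.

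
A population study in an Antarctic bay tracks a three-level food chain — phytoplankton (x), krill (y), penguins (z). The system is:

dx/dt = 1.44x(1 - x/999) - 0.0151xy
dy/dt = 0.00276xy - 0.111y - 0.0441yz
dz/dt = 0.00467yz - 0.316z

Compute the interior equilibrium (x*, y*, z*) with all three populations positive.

x* ≈ 290, y* ≈ 67.7, z* ≈ 15.6

From dz/dt = 0: 0.00467y* = 0.316, so y* = 67.7.
From dx/dt = 0: 1.44(1 - x*/999) = 0.0151·67.7, giving x* = 999·(1 - 0.71) = 290.
From dy/dt = 0: 0.00276·290 - 0.111 = 0.0441z*, so z* = 0.69/0.0441 = 15.6.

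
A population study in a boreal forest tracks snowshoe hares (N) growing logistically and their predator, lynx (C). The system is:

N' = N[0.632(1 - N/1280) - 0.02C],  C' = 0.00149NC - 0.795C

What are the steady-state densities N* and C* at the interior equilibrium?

N* ≈ 534, C* ≈ 18.4

From dC/dt = 0 with C > 0: 0.00149N* = 0.795, so N* = 534.
Substitute into dN/dt = 0: 0.632(1 - 534/1280) = 0.02C*.
The bracket is 0.583, giving C* = 0.369/0.02 = 18.4.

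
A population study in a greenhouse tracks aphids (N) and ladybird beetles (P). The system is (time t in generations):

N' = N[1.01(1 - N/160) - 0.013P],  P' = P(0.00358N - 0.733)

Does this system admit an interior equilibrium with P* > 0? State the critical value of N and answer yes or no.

Threshold N = 205; K < 205, so no, the predator goes extinct.

The predator equation gives dP/dt > 0 only when N > 0.733/0.00358 = 205.
Without the predator, N → K = 160. Since 160 < 205, the predator cannot invade.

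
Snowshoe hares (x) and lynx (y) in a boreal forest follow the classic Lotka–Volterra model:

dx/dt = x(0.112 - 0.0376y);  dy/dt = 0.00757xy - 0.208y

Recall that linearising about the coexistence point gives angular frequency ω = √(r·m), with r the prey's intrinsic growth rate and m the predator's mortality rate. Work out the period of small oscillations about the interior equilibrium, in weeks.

Here r = 0.112 and m = 0.208, so r·m = 0.0233.
ω = √0.0233 = 0.153 per week, hence T = 2π/ω ≈ 41.2 weeks.

T ≈ 41.2 weeks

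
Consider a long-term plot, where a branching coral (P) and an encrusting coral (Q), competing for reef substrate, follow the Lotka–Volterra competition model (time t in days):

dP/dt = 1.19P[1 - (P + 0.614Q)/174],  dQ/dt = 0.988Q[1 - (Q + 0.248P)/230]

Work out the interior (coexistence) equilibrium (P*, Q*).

Setting both brackets to zero gives the nullclines P + 0.614Q = 174 and 0.248P + Q = 230.
Substituting Q = 230 - 0.248P into the first: P(1 - 0.614·0.248) = 174 - 0.614·230.
So P* = 32.8/0.848 = 38.7, and then Q* = 230 - 0.248·38.7 = 220.

P* ≈ 38.7, Q* ≈ 220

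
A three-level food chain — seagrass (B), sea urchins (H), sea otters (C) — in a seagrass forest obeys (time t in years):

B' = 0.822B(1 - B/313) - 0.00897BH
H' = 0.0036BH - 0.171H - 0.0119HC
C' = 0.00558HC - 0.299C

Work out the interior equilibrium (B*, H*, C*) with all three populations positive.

From dC/dt = 0: 0.00558H* = 0.299, so H* = 53.6.
From dB/dt = 0: 0.822(1 - B*/313) = 0.00897·53.6, giving B* = 313·(1 - 0.585) = 130.
From dH/dt = 0: 0.0036·130 - 0.171 = 0.0119C*, so C* = 0.297/0.0119 = 25.

B* ≈ 130, H* ≈ 53.6, C* ≈ 25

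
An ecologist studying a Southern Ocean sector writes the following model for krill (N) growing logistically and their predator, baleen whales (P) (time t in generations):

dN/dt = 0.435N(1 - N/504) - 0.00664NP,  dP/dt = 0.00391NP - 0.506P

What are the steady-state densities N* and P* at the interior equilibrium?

N* ≈ 129, P* ≈ 48.7

From dP/dt = 0 with P > 0: 0.00391N* = 0.506, so N* = 129.
Substitute into dN/dt = 0: 0.435(1 - 129/504) = 0.00664P*.
The bracket is 0.743, giving P* = 0.323/0.00664 = 48.7.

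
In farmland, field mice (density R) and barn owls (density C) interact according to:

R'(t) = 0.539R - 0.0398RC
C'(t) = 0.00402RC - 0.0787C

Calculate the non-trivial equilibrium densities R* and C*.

Set dC/dt = 0 with C > 0: 0.00402R - 0.0787 = 0, so R* = 0.0787/0.00402 = 19.6.
Set dR/dt = 0 with R > 0: 0.539 - 0.0398C = 0, so C* = 0.539/0.0398 = 13.5.

R* ≈ 19.6, C* ≈ 13.5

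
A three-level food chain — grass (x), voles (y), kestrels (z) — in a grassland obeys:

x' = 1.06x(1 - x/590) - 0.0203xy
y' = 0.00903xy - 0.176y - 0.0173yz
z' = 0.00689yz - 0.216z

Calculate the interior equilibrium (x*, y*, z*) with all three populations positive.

x* ≈ 236, y* ≈ 31.3, z* ≈ 113

From dz/dt = 0: 0.00689y* = 0.216, so y* = 31.3.
From dx/dt = 0: 1.06(1 - x*/590) = 0.0203·31.3, giving x* = 590·(1 - 0.6) = 236.
From dy/dt = 0: 0.00903·236 - 0.176 = 0.0173z*, so z* = 1.95/0.0173 = 113.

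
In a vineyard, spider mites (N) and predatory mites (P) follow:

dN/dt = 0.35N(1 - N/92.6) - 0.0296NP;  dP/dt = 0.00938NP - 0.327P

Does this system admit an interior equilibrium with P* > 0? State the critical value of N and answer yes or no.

The predator equation gives dP/dt > 0 only when N > 0.327/0.00938 = 34.9.
Without the predator, N → K = 92.6. Since 92.6 > 34.9, the predator can invade and persist.

Threshold N = 34.9; K > 34.9, so yes, the predator persists.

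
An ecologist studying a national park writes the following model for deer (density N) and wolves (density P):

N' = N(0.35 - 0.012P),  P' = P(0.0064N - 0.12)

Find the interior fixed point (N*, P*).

N* ≈ 18.8, P* ≈ 29.2

Set dP/dt = 0 with P > 0: 0.0064N - 0.12 = 0, so N* = 0.12/0.0064 = 18.8.
Set dN/dt = 0 with N > 0: 0.35 - 0.012P = 0, so P* = 0.35/0.012 = 29.2.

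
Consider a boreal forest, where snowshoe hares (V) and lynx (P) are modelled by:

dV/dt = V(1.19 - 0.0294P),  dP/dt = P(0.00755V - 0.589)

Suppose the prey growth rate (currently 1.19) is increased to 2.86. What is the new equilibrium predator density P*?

P* ≈ 97.3

At the interior fixed point, setting dV/dt = 0 with V > 0 fixes P* = (prey growth rate)/(VP coefficient) — independent of the other coefficients.
With the change, P* = 2.86/0.0294 = 97.3; it rises from 40.5.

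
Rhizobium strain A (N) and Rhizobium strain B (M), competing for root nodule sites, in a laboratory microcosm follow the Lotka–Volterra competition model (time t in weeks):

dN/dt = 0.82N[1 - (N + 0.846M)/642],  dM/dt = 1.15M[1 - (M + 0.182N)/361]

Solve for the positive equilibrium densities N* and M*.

Setting both brackets to zero gives the nullclines N + 0.846M = 642 and 0.182N + M = 361.
Substituting M = 361 - 0.182N into the first: N(1 - 0.846·0.182) = 642 - 0.846·361.
So N* = 337/0.846 = 398, and then M* = 361 - 0.182·398 = 289.

N* ≈ 398, M* ≈ 289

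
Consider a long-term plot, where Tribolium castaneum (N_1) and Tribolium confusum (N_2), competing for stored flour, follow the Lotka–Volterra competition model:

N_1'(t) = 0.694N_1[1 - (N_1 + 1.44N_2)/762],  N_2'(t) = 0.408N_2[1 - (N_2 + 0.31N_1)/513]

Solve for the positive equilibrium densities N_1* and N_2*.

N_1* ≈ 42.1, N_2* ≈ 500

Setting both brackets to zero gives the nullclines N_1 + 1.44N_2 = 762 and 0.31N_1 + N_2 = 513.
Substituting N_2 = 513 - 0.31N_1 into the first: N_1(1 - 1.44·0.31) = 762 - 1.44·513.
So N_1* = 23.3/0.554 = 42.1, and then N_2* = 513 - 0.31·42.1 = 500.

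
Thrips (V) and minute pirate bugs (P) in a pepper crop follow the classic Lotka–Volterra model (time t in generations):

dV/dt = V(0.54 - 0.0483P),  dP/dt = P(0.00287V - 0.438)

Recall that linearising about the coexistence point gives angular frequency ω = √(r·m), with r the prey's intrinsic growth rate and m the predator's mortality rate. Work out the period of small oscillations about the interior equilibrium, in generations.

Here r = 0.54 and m = 0.438, so r·m = 0.237.
ω = √0.237 = 0.486 per generation, hence T = 2π/ω ≈ 12.9 generations.

T ≈ 12.9 generations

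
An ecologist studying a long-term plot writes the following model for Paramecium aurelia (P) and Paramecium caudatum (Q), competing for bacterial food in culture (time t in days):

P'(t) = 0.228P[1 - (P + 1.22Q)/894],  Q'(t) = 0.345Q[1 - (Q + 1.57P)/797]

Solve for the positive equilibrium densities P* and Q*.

Setting both brackets to zero gives the nullclines P + 1.22Q = 894 and 1.57P + Q = 797.
Substituting Q = 797 - 1.57P into the first: P(1 - 1.22·1.57) = 894 - 1.22·797.
So P* = -78.3/-0.915 = 85.6, and then Q* = 797 - 1.57·85.6 = 663.

P* ≈ 85.6, Q* ≈ 663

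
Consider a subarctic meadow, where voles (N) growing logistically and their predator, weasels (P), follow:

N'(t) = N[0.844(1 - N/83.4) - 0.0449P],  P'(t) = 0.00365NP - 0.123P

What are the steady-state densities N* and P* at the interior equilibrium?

N* ≈ 33.7, P* ≈ 11.2

From dP/dt = 0 with P > 0: 0.00365N* = 0.123, so N* = 33.7.
Substitute into dN/dt = 0: 0.844(1 - 33.7/83.4) = 0.0449P*.
The bracket is 0.596, giving P* = 0.503/0.0449 = 11.2.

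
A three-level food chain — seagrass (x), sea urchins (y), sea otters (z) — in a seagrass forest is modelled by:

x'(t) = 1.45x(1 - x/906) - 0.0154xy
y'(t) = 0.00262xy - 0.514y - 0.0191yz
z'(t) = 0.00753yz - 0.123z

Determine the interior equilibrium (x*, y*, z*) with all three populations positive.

From dz/dt = 0: 0.00753y* = 0.123, so y* = 16.3.
From dx/dt = 0: 1.45(1 - x*/906) = 0.0154·16.3, giving x* = 906·(1 - 0.173) = 749.
From dy/dt = 0: 0.00262·749 - 0.514 = 0.0191z*, so z* = 1.45/0.0191 = 75.8.

x* ≈ 749, y* ≈ 16.3, z* ≈ 75.8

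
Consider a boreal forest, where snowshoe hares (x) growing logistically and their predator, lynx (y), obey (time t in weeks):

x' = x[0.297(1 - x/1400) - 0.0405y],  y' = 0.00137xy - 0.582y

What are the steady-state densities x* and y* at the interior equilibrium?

From dy/dt = 0 with y > 0: 0.00137x* = 0.582, so x* = 425.
Substitute into dx/dt = 0: 0.297(1 - 425/1400) = 0.0405y*.
The bracket is 0.697, giving y* = 0.207/0.0405 = 5.11.

x* ≈ 425, y* ≈ 5.11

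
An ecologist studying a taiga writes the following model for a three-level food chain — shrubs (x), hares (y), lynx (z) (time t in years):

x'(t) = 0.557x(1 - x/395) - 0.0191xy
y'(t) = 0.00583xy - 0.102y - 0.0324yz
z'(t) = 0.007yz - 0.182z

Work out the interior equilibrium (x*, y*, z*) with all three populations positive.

From dz/dt = 0: 0.007y* = 0.182, so y* = 26.
From dx/dt = 0: 0.557(1 - x*/395) = 0.0191·26, giving x* = 395·(1 - 0.892) = 42.8.
From dy/dt = 0: 0.00583·42.8 - 0.102 = 0.0324z*, so z* = 0.148/0.0324 = 4.56.

x* ≈ 42.8, y* ≈ 26, z* ≈ 4.56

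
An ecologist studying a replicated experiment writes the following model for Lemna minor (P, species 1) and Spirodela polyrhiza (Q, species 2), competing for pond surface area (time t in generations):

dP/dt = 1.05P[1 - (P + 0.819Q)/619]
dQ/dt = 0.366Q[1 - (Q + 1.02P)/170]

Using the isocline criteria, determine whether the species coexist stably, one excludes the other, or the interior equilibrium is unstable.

Compare the nullcline intercepts: K1/α12 = 619/0.819 = 756 > K2 = 170; K2/α21 = 170/1.02 = 167 < K1 = 619.
Since the inequalities point opposite ways, species 1 can invade but species 2 cannot.

species 1 excludes species 2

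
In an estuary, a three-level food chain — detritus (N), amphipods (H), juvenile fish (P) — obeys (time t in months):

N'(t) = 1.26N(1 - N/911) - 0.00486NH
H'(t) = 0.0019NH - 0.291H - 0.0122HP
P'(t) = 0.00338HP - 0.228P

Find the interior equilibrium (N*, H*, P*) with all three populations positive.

From dP/dt = 0: 0.00338H* = 0.228, so H* = 67.5.
From dN/dt = 0: 1.26(1 - N*/911) = 0.00486·67.5, giving N* = 911·(1 - 0.26) = 674.
From dH/dt = 0: 0.0019·674 - 0.291 = 0.0122P*, so P* = 0.99/0.0122 = 81.1.

N* ≈ 674, H* ≈ 67.5, P* ≈ 81.1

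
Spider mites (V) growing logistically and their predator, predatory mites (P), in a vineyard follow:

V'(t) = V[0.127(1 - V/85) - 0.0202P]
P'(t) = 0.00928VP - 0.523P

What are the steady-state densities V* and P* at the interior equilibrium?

From dP/dt = 0 with P > 0: 0.00928V* = 0.523, so V* = 56.4.
Substitute into dV/dt = 0: 0.127(1 - 56.4/85) = 0.0202P*.
The bracket is 0.337, giving P* = 0.0428/0.0202 = 2.12.

V* ≈ 56.4, P* ≈ 2.12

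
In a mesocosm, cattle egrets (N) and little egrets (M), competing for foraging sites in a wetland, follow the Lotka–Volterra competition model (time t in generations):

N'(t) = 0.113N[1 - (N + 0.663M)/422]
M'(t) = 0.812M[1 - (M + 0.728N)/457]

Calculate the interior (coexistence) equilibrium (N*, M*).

Setting both brackets to zero gives the nullclines N + 0.663M = 422 and 0.728N + M = 457.
Substituting M = 457 - 0.728N into the first: N(1 - 0.663·0.728) = 422 - 0.663·457.
So N* = 119/0.517 = 230, and then M* = 457 - 0.728·230 = 290.

N* ≈ 230, M* ≈ 290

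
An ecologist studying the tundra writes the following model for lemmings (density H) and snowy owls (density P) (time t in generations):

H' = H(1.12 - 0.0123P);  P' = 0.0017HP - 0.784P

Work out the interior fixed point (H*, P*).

H* ≈ 461, P* ≈ 91.1

Set dP/dt = 0 with P > 0: 0.0017H - 0.784 = 0, so H* = 0.784/0.0017 = 461.
Set dH/dt = 0 with H > 0: 1.12 - 0.0123P = 0, so P* = 1.12/0.0123 = 91.1.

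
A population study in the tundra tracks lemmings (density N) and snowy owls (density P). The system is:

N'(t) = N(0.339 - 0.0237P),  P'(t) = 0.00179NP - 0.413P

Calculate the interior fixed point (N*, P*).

N* ≈ 231, P* ≈ 14.3

Set dP/dt = 0 with P > 0: 0.00179N - 0.413 = 0, so N* = 0.413/0.00179 = 231.
Set dN/dt = 0 with N > 0: 0.339 - 0.0237P = 0, so P* = 0.339/0.0237 = 14.3.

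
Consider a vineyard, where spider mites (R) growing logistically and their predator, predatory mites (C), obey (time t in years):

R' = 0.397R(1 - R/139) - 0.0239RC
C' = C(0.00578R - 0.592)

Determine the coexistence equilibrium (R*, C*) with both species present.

From dC/dt = 0 with C > 0: 0.00578R* = 0.592, so R* = 102.
Substitute into dR/dt = 0: 0.397(1 - 102/139) = 0.0239C*.
The bracket is 0.263, giving C* = 0.104/0.0239 = 4.37.

R* ≈ 102, C* ≈ 4.37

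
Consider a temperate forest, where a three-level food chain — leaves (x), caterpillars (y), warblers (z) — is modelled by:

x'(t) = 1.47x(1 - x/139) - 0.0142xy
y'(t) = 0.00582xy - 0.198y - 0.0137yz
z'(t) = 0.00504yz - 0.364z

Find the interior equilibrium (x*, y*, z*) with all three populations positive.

From dz/dt = 0: 0.00504y* = 0.364, so y* = 72.2.
From dx/dt = 0: 1.47(1 - x*/139) = 0.0142·72.2, giving x* = 139·(1 - 0.698) = 42.
From dy/dt = 0: 0.00582·42 - 0.198 = 0.0137z*, so z* = 0.0466/0.0137 = 3.4.

x* ≈ 42, y* ≈ 72.2, z* ≈ 3.4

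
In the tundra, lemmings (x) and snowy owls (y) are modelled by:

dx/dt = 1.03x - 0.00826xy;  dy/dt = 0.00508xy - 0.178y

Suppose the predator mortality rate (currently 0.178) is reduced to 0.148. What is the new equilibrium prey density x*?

At the interior fixed point, setting dy/dt = 0 with y > 0 fixes x* = (predator death rate)/(xy coefficient) — independent of the other coefficients.
With the change, x* = 0.148/0.00508 = 29.1; it falls from 35.

x* ≈ 29.1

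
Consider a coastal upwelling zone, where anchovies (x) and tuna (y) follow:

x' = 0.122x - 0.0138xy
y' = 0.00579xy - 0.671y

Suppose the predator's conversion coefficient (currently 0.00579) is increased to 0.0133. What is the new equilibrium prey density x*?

x* ≈ 50.5

At the interior fixed point, setting dy/dt = 0 with y > 0 fixes x* = (predator death rate)/(xy coefficient) — independent of the other coefficients.
With the change, x* = 0.671/0.0133 = 50.5; it falls from 116.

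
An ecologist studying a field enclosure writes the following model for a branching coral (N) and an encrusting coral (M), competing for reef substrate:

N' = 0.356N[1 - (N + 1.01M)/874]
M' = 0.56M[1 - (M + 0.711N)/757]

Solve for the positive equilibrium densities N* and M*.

N* ≈ 388, M* ≈ 481

Setting both brackets to zero gives the nullclines N + 1.01M = 874 and 0.711N + M = 757.
Substituting M = 757 - 0.711N into the first: N(1 - 1.01·0.711) = 874 - 1.01·757.
So N* = 109/0.282 = 388, and then M* = 757 - 0.711·388 = 481.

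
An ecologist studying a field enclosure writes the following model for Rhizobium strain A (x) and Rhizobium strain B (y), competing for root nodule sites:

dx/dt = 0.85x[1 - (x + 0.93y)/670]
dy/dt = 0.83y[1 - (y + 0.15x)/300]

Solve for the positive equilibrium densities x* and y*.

x* ≈ 454, y* ≈ 232

Setting both brackets to zero gives the nullclines x + 0.93y = 670 and 0.15x + y = 300.
Substituting y = 300 - 0.15x into the first: x(1 - 0.93·0.15) = 670 - 0.93·300.
So x* = 391/0.861 = 454, and then y* = 300 - 0.15·454 = 232.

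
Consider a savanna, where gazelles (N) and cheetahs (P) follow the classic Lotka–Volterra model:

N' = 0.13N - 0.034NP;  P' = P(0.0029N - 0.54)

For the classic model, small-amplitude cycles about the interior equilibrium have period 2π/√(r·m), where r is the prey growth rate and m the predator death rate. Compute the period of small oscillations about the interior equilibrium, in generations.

Here r = 0.13 and m = 0.54, so r·m = 0.0702.
ω = √0.0702 = 0.265 per generation, hence T = 2π/ω ≈ 23.7 generations.

T ≈ 23.7 generations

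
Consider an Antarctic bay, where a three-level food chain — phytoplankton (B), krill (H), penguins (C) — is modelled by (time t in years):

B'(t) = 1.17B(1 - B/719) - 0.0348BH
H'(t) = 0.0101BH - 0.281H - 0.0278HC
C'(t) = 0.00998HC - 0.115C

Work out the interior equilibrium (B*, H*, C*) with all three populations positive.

B* ≈ 473, H* ≈ 11.5, C* ≈ 162

From dC/dt = 0: 0.00998H* = 0.115, so H* = 11.5.
From dB/dt = 0: 1.17(1 - B*/719) = 0.0348·11.5, giving B* = 719·(1 - 0.343) = 473.
From dH/dt = 0: 0.0101·473 - 0.281 = 0.0278C*, so C* = 4.49/0.0278 = 162.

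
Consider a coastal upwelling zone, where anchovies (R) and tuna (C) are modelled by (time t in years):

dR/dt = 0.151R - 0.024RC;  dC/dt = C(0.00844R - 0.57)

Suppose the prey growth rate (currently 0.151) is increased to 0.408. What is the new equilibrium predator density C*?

At the interior fixed point, setting dR/dt = 0 with R > 0 fixes C* = (prey growth rate)/(RC coefficient) — independent of the other coefficients.
With the change, C* = 0.408/0.024 = 17; it rises from 6.29.

C* ≈ 17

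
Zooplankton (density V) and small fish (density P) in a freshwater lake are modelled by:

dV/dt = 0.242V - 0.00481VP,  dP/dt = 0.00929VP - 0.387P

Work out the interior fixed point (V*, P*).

V* ≈ 41.7, P* ≈ 50.3

Set dP/dt = 0 with P > 0: 0.00929V - 0.387 = 0, so V* = 0.387/0.00929 = 41.7.
Set dV/dt = 0 with V > 0: 0.242 - 0.00481P = 0, so P* = 0.242/0.00481 = 50.3.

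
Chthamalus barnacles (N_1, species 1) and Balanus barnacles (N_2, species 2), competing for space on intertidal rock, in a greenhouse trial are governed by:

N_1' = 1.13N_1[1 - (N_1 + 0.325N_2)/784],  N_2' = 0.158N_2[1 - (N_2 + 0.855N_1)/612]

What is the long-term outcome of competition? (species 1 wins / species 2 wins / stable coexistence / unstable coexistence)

species 1 excludes species 2

Compare the nullcline intercepts: K1/α12 = 784/0.325 = 2410 > K2 = 612; K2/α21 = 612/0.855 = 716 < K1 = 784.
Since the inequalities point opposite ways, species 1 can invade but species 2 cannot.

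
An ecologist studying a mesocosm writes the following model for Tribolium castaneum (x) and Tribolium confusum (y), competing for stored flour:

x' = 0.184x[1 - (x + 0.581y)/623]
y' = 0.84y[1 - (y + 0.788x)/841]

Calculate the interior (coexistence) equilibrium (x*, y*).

x* ≈ 248, y* ≈ 646

Setting both brackets to zero gives the nullclines x + 0.581y = 623 and 0.788x + y = 841.
Substituting y = 841 - 0.788x into the first: x(1 - 0.581·0.788) = 623 - 0.581·841.
So x* = 134/0.542 = 248, and then y* = 841 - 0.788·248 = 646.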